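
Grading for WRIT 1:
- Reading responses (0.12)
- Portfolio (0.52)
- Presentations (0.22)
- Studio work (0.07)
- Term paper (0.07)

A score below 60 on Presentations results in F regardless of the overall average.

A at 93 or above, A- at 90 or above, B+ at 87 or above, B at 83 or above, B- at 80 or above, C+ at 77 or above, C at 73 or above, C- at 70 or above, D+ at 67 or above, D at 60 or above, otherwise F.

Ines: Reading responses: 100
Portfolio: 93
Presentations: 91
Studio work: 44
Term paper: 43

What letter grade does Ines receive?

Presentations score 91 ≥ 60: minimum met.
Weighted total:
  Reading responses 100 × 0.12 = 12
  Portfolio 93 × 0.52 = 48.36
  Presentations 91 × 0.22 = 20.02
  Studio work 44 × 0.07 = 3.08
  Term paper 43 × 0.07 = 3.01
Sum = 86.47
86.47 is ≥ 83 and < 87 → B

B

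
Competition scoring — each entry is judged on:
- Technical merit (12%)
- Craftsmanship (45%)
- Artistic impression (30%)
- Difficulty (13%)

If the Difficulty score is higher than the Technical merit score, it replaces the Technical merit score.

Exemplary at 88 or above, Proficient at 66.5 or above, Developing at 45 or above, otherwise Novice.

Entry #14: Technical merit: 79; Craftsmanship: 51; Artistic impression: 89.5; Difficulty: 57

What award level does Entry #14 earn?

Difficulty (57) ≤ Technical merit (79), so Technical merit stays at 79.
Weighted total:
  Technical merit 79 × 0.12 = 9.48
  Craftsmanship 51 × 0.45 = 22.95
  Artistic impression 89.5 × 0.3 = 26.85
  Difficulty 57 × 0.13 = 7.41
Sum = 66.69
66.69 is ≥ 66.5 and < 88 → Proficient

Proficient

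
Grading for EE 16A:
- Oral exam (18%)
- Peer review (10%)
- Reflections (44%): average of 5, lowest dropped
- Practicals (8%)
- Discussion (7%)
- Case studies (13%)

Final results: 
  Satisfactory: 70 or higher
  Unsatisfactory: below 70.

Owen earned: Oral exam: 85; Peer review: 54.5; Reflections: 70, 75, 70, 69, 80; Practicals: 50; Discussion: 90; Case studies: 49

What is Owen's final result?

Reflections: drop 69 → average of remaining 4 = 295/4 = 73.75
Weighted total:
  Oral exam 85 × 0.18 = 15.3
  Peer review 54.5 × 0.1 = 5.45
  Reflections 73.75 × 0.44 = 32.45
  Practicals 50 × 0.08 = 4
  Discussion 90 × 0.07 = 6.3
  Case studies 49 × 0.13 = 6.37
Sum = 69.87
69.87 < 70 → Unsatisfactory

Unsatisfactory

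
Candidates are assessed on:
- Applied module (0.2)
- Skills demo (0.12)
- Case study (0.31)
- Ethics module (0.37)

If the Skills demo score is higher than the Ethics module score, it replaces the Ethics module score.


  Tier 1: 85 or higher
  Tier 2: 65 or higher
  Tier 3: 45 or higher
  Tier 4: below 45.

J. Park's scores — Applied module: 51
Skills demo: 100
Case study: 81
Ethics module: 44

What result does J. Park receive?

Tier 2

Skills demo (100) > Ethics module (44), so Ethics module counts as 100.
Weighted total:
  Applied module 51 × 0.2 = 10.2
  Skills demo 100 × 0.12 = 12
  Case study 81 × 0.31 = 25.11
  Ethics module 100 × 0.37 = 37
Sum = 84.31
84.31 is ≥ 65 and < 85 → Tier 2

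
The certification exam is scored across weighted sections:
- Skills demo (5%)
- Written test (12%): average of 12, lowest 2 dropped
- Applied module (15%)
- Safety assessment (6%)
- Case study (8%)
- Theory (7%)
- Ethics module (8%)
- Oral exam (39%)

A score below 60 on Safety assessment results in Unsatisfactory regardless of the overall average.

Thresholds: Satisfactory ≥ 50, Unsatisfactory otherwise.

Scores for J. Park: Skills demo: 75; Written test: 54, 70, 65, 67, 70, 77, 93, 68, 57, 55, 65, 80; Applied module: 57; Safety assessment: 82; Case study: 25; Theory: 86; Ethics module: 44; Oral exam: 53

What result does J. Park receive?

Written test: drop 54, 55 → average of remaining 10 = 712/10 = 71.2
Safety assessment score 82 ≥ 60: minimum met.
Weighted total:
  Skills demo 75 × 0.05 = 3.75
  Written test 71.2 × 0.12 = 8.544
  Applied module 57 × 0.15 = 8.55
  Safety assessment 82 × 0.06 = 4.92
  Case study 25 × 0.08 = 2
  Theory 86 × 0.07 = 6.02
  Ethics module 44 × 0.08 = 3.52
  Oral exam 53 × 0.39 = 20.67
Sum = 57.974
57.974 ≥ 50 → Satisfactory

Satisfactory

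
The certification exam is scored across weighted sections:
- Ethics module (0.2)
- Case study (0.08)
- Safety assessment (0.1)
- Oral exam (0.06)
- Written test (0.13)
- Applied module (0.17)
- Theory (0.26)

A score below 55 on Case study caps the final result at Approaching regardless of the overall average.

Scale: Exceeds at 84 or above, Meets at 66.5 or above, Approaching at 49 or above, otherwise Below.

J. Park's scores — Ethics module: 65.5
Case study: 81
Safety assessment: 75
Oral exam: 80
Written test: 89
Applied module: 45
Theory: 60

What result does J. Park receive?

Case study score 81 ≥ 55: minimum met.
Weighted total:
  Ethics module 65.5 × 0.2 = 13.1
  Case study 81 × 0.08 = 6.48
  Safety assessment 75 × 0.1 = 7.5
  Oral exam 80 × 0.06 = 4.8
  Written test 89 × 0.13 = 11.57
  Applied module 45 × 0.17 = 7.65
  Theory 60 × 0.26 = 15.6
Sum = 66.7
66.7 is ≥ 66.5 and < 84 → Meets

Meets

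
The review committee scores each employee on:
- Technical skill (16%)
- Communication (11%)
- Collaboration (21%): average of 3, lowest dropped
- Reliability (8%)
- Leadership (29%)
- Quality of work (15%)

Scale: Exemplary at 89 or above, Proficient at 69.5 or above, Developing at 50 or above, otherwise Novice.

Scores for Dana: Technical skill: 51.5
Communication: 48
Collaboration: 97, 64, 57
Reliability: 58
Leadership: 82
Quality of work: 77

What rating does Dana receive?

Proficient

Collaboration: drop 57 → average of remaining 2 = 161/2 = 80.5
Weighted total:
  Technical skill 51.5 × 0.16 = 8.24
  Communication 48 × 0.11 = 5.28
  Collaboration 80.5 × 0.21 = 16.905
  Reliability 58 × 0.08 = 4.64
  Leadership 82 × 0.29 = 23.78
  Quality of work 77 × 0.15 = 11.55
Sum = 70.395
70.395 is ≥ 69.5 and < 89 → Proficient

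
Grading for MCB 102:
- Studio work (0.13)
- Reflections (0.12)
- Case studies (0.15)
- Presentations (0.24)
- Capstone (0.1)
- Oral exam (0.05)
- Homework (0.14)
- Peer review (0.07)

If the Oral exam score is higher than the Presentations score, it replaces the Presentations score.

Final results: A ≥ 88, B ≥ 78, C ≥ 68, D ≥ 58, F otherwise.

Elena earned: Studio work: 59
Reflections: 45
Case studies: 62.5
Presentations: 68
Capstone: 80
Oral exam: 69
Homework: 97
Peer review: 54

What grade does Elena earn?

D

Oral exam (69) > Presentations (68), so Presentations counts as 69.
Weighted total:
  Studio work 59 × 0.13 = 7.67
  Reflections 45 × 0.12 = 5.4
  Case studies 62.5 × 0.15 = 9.375
  Presentations 69 × 0.24 = 16.56
  Capstone 80 × 0.1 = 8
  Oral exam 69 × 0.05 = 3.45
  Homework 97 × 0.14 = 13.58
  Peer review 54 × 0.07 = 3.78
Sum = 67.815
67.815 is ≥ 58 and < 68 → D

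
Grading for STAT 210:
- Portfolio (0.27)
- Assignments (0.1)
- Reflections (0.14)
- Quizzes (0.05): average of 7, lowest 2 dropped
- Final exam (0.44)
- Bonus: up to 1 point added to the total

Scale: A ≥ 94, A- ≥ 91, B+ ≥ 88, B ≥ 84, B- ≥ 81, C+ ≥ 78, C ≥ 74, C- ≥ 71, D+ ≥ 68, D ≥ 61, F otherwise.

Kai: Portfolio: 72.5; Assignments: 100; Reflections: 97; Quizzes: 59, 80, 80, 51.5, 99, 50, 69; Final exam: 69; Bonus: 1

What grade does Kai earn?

C+

Quizzes: drop 50, 51.5 → average of remaining 5 = 387/5 = 77.4
Weighted total:
  Portfolio 72.5 × 0.27 = 19.575
  Assignments 100 × 0.1 = 10
  Reflections 97 × 0.14 = 13.58
  Quizzes 77.4 × 0.05 = 3.87
  Final exam 69 × 0.44 = 30.36
Sum = 77.385
Bonus: 77.385 + 1 = 78.385
78.385 is ≥ 78 and < 81 → C+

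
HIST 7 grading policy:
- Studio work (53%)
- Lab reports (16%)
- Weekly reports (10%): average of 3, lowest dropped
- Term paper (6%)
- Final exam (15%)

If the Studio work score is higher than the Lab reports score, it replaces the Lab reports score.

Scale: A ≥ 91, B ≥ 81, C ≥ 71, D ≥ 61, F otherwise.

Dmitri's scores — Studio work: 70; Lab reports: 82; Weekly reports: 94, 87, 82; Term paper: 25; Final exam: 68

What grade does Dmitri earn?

D

Weekly reports: drop 82 → average of remaining 2 = 181/2 = 90.5
Studio work (70) ≤ Lab reports (82), so Lab reports stays at 82.
Weighted total:
  Studio work 70 × 0.53 = 37.1
  Lab reports 82 × 0.16 = 13.12
  Weekly reports 90.5 × 0.1 = 9.05
  Term paper 25 × 0.06 = 1.5
  Final exam 68 × 0.15 = 10.2
Sum = 70.97
70.97 is ≥ 61 and < 71 → D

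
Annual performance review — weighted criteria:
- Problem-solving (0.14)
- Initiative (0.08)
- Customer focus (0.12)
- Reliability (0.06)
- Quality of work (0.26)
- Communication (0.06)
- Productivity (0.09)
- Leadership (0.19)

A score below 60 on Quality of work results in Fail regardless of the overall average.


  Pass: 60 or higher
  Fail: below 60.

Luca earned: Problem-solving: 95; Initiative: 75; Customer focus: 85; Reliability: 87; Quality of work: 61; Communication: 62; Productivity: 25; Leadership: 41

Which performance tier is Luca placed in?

Pass

Quality of work score 61 ≥ 60: minimum met.
Weighted total:
  Problem-solving 95 × 0.14 = 13.3
  Initiative 75 × 0.08 = 6
  Customer focus 85 × 0.12 = 10.2
  Reliability 87 × 0.06 = 5.22
  Quality of work 61 × 0.26 = 15.86
  Communication 62 × 0.06 = 3.72
  Productivity 25 × 0.09 = 2.25
  Leadership 41 × 0.19 = 7.79
Sum = 64.34
64.34 ≥ 60 → Pass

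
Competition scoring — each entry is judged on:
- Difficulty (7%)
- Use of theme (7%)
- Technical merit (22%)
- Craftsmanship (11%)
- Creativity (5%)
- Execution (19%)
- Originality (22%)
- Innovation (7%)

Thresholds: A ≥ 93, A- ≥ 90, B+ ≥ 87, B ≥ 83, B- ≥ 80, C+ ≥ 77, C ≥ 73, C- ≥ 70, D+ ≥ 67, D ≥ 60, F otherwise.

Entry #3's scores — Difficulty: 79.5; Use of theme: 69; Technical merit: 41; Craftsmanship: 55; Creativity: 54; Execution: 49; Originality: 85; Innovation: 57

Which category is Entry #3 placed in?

D

Weighted total:
  Difficulty 79.5 × 0.07 = 5.565
  Use of theme 69 × 0.07 = 4.83
  Technical merit 41 × 0.22 = 9.02
  Craftsmanship 55 × 0.11 = 6.05
  Creativity 54 × 0.05 = 2.7
  Execution 49 × 0.19 = 9.31
  Originality 85 × 0.22 = 18.7
  Innovation 57 × 0.07 = 3.99
Sum = 60.165
60.165 is ≥ 60 and < 67 → D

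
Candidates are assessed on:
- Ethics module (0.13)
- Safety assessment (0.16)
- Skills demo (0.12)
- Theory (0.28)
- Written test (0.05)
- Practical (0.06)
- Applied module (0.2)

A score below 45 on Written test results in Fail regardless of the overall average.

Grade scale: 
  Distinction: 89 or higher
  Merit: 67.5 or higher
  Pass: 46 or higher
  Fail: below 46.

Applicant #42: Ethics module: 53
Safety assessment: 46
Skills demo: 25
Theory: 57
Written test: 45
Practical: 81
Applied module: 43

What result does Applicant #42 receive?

Pass

Written test score 45 ≥ 45: minimum met.
Weighted total:
  Ethics module 53 × 0.13 = 6.89
  Safety assessment 46 × 0.16 = 7.36
  Skills demo 25 × 0.12 = 3
  Theory 57 × 0.28 = 15.96
  Written test 45 × 0.05 = 2.25
  Practical 81 × 0.06 = 4.86
  Applied module 43 × 0.2 = 8.6
Sum = 48.92
48.92 is ≥ 46 and < 67.5 → Pass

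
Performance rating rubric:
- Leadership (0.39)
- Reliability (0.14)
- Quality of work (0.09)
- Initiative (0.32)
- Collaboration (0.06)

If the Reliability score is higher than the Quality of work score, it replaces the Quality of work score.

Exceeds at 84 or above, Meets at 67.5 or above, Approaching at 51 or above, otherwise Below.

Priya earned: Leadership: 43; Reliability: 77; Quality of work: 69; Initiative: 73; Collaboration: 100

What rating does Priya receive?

Approaching

Reliability (77) > Quality of work (69), so Quality of work counts as 77.
Weighted total:
  Leadership 43 × 0.39 = 16.77
  Reliability 77 × 0.14 = 10.78
  Quality of work 77 × 0.09 = 6.93
  Initiative 73 × 0.32 = 23.36
  Collaboration 100 × 0.06 = 6
Sum = 63.84
63.84 is ≥ 51 and < 67.5 → Approaching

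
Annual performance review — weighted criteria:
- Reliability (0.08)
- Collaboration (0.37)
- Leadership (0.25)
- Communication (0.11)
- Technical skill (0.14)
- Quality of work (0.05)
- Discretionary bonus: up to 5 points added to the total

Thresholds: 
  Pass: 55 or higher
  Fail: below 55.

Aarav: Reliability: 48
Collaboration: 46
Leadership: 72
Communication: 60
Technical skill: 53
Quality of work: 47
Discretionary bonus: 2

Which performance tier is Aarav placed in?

Weighted total:
  Reliability 48 × 0.08 = 3.84
  Collaboration 46 × 0.37 = 17.02
  Leadership 72 × 0.25 = 18
  Communication 60 × 0.11 = 6.6
  Technical skill 53 × 0.14 = 7.42
  Quality of work 47 × 0.05 = 2.35
Sum = 55.23
Discretionary bonus: 55.23 + 2 = 57.23
57.23 ≥ 55 → Pass

Pass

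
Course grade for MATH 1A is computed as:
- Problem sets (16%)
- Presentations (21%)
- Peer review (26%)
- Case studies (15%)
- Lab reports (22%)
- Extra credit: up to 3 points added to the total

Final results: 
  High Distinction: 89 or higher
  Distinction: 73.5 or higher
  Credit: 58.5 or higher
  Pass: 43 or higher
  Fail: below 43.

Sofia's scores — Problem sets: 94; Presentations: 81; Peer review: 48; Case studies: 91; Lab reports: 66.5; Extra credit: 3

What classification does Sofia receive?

Distinction

Weighted total:
  Problem sets 94 × 0.16 = 15.04
  Presentations 81 × 0.21 = 17.01
  Peer review 48 × 0.26 = 12.48
  Case studies 91 × 0.15 = 13.65
  Lab reports 66.5 × 0.22 = 14.63
Sum = 72.81
Extra credit: 72.81 + 3 = 75.81
75.81 is ≥ 73.5 and < 89 → Distinction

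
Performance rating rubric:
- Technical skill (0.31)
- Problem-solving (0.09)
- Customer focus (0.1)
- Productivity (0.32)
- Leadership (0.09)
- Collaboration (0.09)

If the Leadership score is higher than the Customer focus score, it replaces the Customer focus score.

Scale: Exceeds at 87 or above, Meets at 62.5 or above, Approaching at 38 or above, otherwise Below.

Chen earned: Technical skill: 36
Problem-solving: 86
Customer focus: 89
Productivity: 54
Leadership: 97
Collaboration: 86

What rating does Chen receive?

Leadership (97) > Customer focus (89), so Customer focus counts as 97.
Weighted total:
  Technical skill 36 × 0.31 = 11.16
  Problem-solving 86 × 0.09 = 7.74
  Customer focus 97 × 0.1 = 9.7
  Productivity 54 × 0.32 = 17.28
  Leadership 97 × 0.09 = 8.73
  Collaboration 86 × 0.09 = 7.74
Sum = 62.35
62.35 is ≥ 38 and < 62.5 → Approaching

Approaching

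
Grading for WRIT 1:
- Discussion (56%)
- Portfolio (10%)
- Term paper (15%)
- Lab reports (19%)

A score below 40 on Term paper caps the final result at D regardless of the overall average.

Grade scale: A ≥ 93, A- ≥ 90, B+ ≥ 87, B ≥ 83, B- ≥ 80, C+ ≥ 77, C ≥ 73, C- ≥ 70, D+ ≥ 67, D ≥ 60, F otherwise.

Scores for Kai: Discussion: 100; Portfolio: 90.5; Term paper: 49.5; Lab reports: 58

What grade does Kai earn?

B

Term paper score 49.5 ≥ 40: minimum met.
Weighted total:
  Discussion 100 × 0.56 = 56
  Portfolio 90.5 × 0.1 = 9.05
  Term paper 49.5 × 0.15 = 7.425
  Lab reports 58 × 0.19 = 11.02
Sum = 83.495
83.495 is ≥ 83 and < 87 → B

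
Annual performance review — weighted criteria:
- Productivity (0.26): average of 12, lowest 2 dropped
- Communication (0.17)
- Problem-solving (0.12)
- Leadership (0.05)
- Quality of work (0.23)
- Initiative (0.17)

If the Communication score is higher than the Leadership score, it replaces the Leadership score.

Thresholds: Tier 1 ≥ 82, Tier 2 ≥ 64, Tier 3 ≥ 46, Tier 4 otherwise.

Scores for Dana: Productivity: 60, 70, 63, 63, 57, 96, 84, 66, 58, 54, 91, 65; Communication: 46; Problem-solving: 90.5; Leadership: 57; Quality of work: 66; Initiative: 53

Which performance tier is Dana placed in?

Tier 2

Productivity: drop 54, 57 → average of remaining 10 = 716/10 = 71.6
Communication (46) ≤ Leadership (57), so Leadership stays at 57.
Weighted total:
  Productivity 71.6 × 0.26 = 18.616
  Communication 46 × 0.17 = 7.82
  Problem-solving 90.5 × 0.12 = 10.86
  Leadership 57 × 0.05 = 2.85
  Quality of work 66 × 0.23 = 15.18
  Initiative 53 × 0.17 = 9.01
Sum = 64.336
64.336 is ≥ 64 and < 82 → Tier 2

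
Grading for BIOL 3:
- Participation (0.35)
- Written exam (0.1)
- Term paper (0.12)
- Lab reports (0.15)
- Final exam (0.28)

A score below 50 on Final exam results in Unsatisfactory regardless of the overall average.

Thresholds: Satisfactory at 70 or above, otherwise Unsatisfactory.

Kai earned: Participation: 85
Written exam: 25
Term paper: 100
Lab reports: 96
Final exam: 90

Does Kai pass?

Final exam score 90 ≥ 50: minimum met.
Weighted total:
  Participation 85 × 0.35 = 29.75
  Written exam 25 × 0.1 = 2.5
  Term paper 100 × 0.12 = 12
  Lab reports 96 × 0.15 = 14.4
  Final exam 90 × 0.28 = 25.2
Sum = 83.85
83.85 ≥ 70 → Satisfactory

Satisfactory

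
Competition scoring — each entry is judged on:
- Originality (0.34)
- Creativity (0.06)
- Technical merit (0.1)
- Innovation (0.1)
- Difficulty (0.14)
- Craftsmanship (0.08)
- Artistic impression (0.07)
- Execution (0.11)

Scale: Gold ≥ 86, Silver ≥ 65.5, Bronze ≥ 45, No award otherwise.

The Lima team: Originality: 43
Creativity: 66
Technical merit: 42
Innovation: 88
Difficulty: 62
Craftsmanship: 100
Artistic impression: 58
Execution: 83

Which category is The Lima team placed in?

Weighted total:
  Originality 43 × 0.34 = 14.62
  Creativity 66 × 0.06 = 3.96
  Technical merit 42 × 0.1 = 4.2
  Innovation 88 × 0.1 = 8.8
  Difficulty 62 × 0.14 = 8.68
  Craftsmanship 100 × 0.08 = 8
  Artistic impression 58 × 0.07 = 4.06
  Execution 83 × 0.11 = 9.13
Sum = 61.45
61.45 is ≥ 45 and < 65.5 → Bronze

Bronze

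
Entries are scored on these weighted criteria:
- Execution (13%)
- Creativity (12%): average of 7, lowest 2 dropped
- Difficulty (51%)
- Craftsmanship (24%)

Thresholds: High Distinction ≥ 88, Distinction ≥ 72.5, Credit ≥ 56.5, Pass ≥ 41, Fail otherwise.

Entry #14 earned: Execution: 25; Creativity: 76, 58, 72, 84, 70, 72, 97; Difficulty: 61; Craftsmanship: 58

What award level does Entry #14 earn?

Creativity: drop 58, 70 → average of remaining 5 = 401/5 = 80.2
Weighted total:
  Execution 25 × 0.13 = 3.25
  Creativity 80.2 × 0.12 = 9.624
  Difficulty 61 × 0.51 = 31.11
  Craftsmanship 58 × 0.24 = 13.92
Sum = 57.904
57.904 is ≥ 56.5 and < 72.5 → Credit

Credit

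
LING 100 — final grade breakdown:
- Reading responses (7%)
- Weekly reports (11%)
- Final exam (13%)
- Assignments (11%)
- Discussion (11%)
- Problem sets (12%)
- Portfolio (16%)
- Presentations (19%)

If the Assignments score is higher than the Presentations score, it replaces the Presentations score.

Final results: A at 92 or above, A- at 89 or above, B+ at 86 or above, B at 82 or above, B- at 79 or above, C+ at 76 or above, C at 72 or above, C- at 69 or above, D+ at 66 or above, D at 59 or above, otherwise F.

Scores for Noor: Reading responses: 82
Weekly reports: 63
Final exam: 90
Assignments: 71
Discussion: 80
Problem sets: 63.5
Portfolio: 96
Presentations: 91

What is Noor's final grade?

B-

Assignments (71) ≤ Presentations (91), so Presentations stays at 91.
Weighted total:
  Reading responses 82 × 0.07 = 5.74
  Weekly reports 63 × 0.11 = 6.93
  Final exam 90 × 0.13 = 11.7
  Assignments 71 × 0.11 = 7.81
  Discussion 80 × 0.11 = 8.8
  Problem sets 63.5 × 0.12 = 7.62
  Portfolio 96 × 0.16 = 15.36
  Presentations 91 × 0.19 = 17.29
Sum = 81.25
81.25 is ≥ 79 and < 82 → B-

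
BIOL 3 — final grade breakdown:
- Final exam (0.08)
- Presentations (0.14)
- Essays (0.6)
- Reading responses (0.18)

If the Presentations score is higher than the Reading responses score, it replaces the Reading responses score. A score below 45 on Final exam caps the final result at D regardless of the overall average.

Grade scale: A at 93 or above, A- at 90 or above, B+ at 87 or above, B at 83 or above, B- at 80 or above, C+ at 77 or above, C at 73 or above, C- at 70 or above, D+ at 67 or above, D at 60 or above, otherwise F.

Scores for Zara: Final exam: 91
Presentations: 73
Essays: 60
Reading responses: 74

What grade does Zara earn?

D

Presentations (73) ≤ Reading responses (74), so Reading responses stays at 74.
Final exam score 91 ≥ 45: minimum met.
Weighted total:
  Final exam 91 × 0.08 = 7.28
  Presentations 73 × 0.14 = 10.22
  Essays 60 × 0.6 = 36
  Reading responses 74 × 0.18 = 13.32
Sum = 66.82
66.82 is ≥ 60 and < 67 → D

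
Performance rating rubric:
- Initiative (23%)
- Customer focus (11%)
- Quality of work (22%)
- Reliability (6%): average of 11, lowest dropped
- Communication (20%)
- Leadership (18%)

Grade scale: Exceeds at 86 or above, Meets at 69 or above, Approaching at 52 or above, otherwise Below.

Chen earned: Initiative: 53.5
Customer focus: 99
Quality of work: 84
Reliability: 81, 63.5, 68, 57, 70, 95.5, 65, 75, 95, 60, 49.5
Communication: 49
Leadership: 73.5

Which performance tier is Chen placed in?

Reliability: drop 49.5 → average of remaining 10 = 730/10 = 73
Weighted total:
  Initiative 53.5 × 0.23 = 12.305
  Customer focus 99 × 0.11 = 10.89
  Quality of work 84 × 0.22 = 18.48
  Reliability 73 × 0.06 = 4.38
  Communication 49 × 0.2 = 9.8
  Leadership 73.5 × 0.18 = 13.23
Sum = 69.085
69.085 is ≥ 69 and < 86 → Meets

Meets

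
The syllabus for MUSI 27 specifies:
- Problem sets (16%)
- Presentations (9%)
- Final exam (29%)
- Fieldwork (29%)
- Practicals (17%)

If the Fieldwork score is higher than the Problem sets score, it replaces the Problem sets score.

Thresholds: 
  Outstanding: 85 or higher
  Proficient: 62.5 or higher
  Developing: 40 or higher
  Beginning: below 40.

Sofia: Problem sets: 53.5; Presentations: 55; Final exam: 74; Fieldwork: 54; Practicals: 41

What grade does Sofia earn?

Fieldwork (54) > Problem sets (53.5), so Problem sets counts as 54.
Weighted total:
  Problem sets 54 × 0.16 = 8.64
  Presentations 55 × 0.09 = 4.95
  Final exam 74 × 0.29 = 21.46
  Fieldwork 54 × 0.29 = 15.66
  Practicals 41 × 0.17 = 6.97
Sum = 57.68
57.68 is ≥ 40 and < 62.5 → Developing

Developing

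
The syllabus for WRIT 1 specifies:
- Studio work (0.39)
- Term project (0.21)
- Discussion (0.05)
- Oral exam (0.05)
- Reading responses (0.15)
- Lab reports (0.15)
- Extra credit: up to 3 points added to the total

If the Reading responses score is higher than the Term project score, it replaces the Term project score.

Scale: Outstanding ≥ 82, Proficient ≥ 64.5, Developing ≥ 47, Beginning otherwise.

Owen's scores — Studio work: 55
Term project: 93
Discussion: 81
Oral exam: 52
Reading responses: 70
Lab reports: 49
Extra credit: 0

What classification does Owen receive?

Reading responses (70) ≤ Term project (93), so Term project stays at 93.
Weighted total:
  Studio work 55 × 0.39 = 21.45
  Term project 93 × 0.21 = 19.53
  Discussion 81 × 0.05 = 4.05
  Oral exam 52 × 0.05 = 2.6
  Reading responses 70 × 0.15 = 10.5
  Lab reports 49 × 0.15 = 7.35
Sum = 65.48
Extra credit: 65.48 + 0 = 65.48
65.48 is ≥ 64.5 and < 82 → Proficient

Proficient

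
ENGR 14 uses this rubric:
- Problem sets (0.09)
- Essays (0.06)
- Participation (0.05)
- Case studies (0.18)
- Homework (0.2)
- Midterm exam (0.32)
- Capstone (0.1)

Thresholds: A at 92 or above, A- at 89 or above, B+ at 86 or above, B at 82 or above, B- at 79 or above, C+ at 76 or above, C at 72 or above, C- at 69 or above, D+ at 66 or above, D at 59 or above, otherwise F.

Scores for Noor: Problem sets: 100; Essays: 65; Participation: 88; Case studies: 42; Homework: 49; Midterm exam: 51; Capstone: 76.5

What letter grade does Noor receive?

Weighted total:
  Problem sets 100 × 0.09 = 9
  Essays 65 × 0.06 = 3.9
  Participation 88 × 0.05 = 4.4
  Case studies 42 × 0.18 = 7.56
  Homework 49 × 0.2 = 9.8
  Midterm exam 51 × 0.32 = 16.32
  Capstone 76.5 × 0.1 = 7.65
Sum = 58.63
58.63 < 59 → F

F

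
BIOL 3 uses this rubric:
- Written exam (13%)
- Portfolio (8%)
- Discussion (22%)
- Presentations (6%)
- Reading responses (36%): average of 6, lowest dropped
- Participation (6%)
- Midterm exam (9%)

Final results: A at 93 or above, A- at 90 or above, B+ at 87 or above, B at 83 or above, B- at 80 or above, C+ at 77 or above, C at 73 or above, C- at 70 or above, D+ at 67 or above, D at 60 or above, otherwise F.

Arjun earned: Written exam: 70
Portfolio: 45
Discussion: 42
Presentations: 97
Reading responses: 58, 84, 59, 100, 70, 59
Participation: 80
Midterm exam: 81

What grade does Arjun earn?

D

Reading responses: drop 58 → average of remaining 5 = 372/5 = 74.4
Weighted total:
  Written exam 70 × 0.13 = 9.1
  Portfolio 45 × 0.08 = 3.6
  Discussion 42 × 0.22 = 9.24
  Presentations 97 × 0.06 = 5.82
  Reading responses 74.4 × 0.36 = 26.784
  Participation 80 × 0.06 = 4.8
  Midterm exam 81 × 0.09 = 7.29
Sum = 66.634
66.634 is ≥ 60 and < 67 → D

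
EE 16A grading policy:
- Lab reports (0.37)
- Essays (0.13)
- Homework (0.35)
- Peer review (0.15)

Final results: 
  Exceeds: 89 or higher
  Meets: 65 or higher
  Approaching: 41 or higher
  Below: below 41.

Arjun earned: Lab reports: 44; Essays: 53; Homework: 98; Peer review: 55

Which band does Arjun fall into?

Meets

Weighted total:
  Lab reports 44 × 0.37 = 16.28
  Essays 53 × 0.13 = 6.89
  Homework 98 × 0.35 = 34.3
  Peer review 55 × 0.15 = 8.25
Sum = 65.72
65.72 is ≥ 65 and < 89 → Meets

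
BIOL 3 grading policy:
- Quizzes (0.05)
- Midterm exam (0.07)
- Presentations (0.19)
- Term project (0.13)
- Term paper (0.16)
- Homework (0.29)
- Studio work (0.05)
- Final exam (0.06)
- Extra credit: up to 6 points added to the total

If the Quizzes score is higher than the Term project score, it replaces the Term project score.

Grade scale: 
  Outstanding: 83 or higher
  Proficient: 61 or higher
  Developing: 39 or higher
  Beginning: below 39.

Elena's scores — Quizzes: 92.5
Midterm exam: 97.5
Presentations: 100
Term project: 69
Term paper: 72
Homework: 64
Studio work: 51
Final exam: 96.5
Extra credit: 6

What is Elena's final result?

Outstanding

Quizzes (92.5) > Term project (69), so Term project counts as 92.5.
Weighted total:
  Quizzes 92.5 × 0.05 = 4.625
  Midterm exam 97.5 × 0.07 = 6.825
  Presentations 100 × 0.19 = 19
  Term project 92.5 × 0.13 = 12.025
  Term paper 72 × 0.16 = 11.52
  Homework 64 × 0.29 = 18.56
  Studio work 51 × 0.05 = 2.55
  Final exam 96.5 × 0.06 = 5.79
Sum = 80.895
Extra credit: 80.895 + 6 = 86.895
86.895 ≥ 83 → Outstanding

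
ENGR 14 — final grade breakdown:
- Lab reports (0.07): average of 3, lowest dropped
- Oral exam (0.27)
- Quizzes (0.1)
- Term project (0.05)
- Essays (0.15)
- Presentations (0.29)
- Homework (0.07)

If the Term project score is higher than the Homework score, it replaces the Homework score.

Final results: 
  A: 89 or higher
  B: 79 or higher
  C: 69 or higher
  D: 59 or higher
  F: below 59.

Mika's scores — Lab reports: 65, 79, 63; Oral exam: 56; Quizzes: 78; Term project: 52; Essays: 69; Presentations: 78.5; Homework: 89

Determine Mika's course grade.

C

Lab reports: drop 63 → average of remaining 2 = 144/2 = 72
Term project (52) ≤ Homework (89), so Homework stays at 89.
Weighted total:
  Lab reports 72 × 0.07 = 5.04
  Oral exam 56 × 0.27 = 15.12
  Quizzes 78 × 0.1 = 7.8
  Term project 52 × 0.05 = 2.6
  Essays 69 × 0.15 = 10.35
  Presentations 78.5 × 0.29 = 22.765
  Homework 89 × 0.07 = 6.23
Sum = 69.905
69.905 is ≥ 69 and < 79 → C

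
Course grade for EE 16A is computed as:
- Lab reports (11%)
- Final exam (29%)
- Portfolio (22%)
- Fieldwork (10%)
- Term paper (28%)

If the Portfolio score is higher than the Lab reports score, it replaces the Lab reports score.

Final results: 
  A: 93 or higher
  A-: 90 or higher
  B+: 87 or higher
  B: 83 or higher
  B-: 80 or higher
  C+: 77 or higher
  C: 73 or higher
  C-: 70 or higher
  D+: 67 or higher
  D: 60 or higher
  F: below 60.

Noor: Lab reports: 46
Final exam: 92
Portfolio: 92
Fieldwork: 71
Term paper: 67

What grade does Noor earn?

Portfolio (92) > Lab reports (46), so Lab reports counts as 92.
Weighted total:
  Lab reports 92 × 0.11 = 10.12
  Final exam 92 × 0.29 = 26.68
  Portfolio 92 × 0.22 = 20.24
  Fieldwork 71 × 0.1 = 7.1
  Term paper 67 × 0.28 = 18.76
Sum = 82.9
82.9 is ≥ 80 and < 83 → B-

B-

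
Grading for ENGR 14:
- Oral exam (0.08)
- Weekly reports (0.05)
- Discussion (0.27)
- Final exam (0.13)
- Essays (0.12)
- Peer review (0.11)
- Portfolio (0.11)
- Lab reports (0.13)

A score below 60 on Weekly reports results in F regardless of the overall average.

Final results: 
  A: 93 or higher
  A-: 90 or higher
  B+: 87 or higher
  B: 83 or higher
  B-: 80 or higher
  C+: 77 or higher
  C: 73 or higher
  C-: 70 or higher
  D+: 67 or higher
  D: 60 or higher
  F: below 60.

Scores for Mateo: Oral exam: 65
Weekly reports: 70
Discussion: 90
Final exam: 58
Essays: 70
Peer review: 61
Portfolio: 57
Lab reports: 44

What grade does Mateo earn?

Weekly reports score 70 ≥ 60: minimum met.
Weighted total:
  Oral exam 65 × 0.08 = 5.2
  Weekly reports 70 × 0.05 = 3.5
  Discussion 90 × 0.27 = 24.3
  Final exam 58 × 0.13 = 7.54
  Essays 70 × 0.12 = 8.4
  Peer review 61 × 0.11 = 6.71
  Portfolio 57 × 0.11 = 6.27
  Lab reports 44 × 0.13 = 5.72
Sum = 67.64
67.64 is ≥ 67 and < 70 → D+

D+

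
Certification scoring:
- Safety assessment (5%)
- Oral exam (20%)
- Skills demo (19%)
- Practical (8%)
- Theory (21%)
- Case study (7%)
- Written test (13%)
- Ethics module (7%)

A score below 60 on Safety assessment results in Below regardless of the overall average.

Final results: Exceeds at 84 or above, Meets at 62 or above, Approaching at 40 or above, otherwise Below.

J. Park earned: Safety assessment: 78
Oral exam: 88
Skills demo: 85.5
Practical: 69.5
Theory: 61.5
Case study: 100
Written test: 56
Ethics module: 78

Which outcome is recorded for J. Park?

Safety assessment score 78 ≥ 60: minimum met.
Weighted total:
  Safety assessment 78 × 0.05 = 3.9
  Oral exam 88 × 0.2 = 17.6
  Skills demo 85.5 × 0.19 = 16.245
  Practical 69.5 × 0.08 = 5.56
  Theory 61.5 × 0.21 = 12.915
  Case study 100 × 0.07 = 7
  Written test 56 × 0.13 = 7.28
  Ethics module 78 × 0.07 = 5.46
Sum = 75.96
75.96 is ≥ 62 and < 84 → Meets

Meets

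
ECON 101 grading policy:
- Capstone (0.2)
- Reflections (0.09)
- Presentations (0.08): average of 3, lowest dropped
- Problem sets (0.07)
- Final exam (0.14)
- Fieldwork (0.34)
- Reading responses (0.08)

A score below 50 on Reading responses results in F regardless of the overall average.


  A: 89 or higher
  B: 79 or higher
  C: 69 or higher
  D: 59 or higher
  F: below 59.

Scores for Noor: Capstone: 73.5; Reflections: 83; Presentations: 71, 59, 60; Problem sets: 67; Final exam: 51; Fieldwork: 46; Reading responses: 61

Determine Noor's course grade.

D

Presentations: drop 59 → average of remaining 2 = 131/2 = 65.5
Reading responses score 61 ≥ 50: minimum met.
Weighted total:
  Capstone 73.5 × 0.2 = 14.7
  Reflections 83 × 0.09 = 7.47
  Presentations 65.5 × 0.08 = 5.24
  Problem sets 67 × 0.07 = 4.69
  Final exam 51 × 0.14 = 7.14
  Fieldwork 46 × 0.34 = 15.64
  Reading responses 61 × 0.08 = 4.88
Sum = 59.76
59.76 is ≥ 59 and < 69 → D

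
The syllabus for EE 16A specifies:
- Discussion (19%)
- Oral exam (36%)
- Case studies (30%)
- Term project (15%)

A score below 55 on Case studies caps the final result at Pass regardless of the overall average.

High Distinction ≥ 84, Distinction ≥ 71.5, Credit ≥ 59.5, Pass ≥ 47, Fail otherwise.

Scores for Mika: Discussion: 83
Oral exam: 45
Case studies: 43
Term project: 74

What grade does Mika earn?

Case studies score 43 < 55: minimum not met.
Weighted total:
  Discussion 83 × 0.19 = 15.77
  Oral exam 45 × 0.36 = 16.2
  Case studies 43 × 0.3 = 12.9
  Term project 74 × 0.15 = 11.1
Sum = 55.97
55.97 would be Pass; cap at Pass applies → Pass.

Pass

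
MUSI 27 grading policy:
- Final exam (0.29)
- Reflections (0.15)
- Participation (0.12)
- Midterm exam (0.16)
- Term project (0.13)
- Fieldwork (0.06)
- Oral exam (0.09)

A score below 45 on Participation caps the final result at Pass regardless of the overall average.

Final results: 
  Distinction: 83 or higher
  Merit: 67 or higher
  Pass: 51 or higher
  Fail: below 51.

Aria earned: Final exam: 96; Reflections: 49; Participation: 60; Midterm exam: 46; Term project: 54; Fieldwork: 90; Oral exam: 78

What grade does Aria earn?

Merit

Participation score 60 ≥ 45: minimum met.
Weighted total:
  Final exam 96 × 0.29 = 27.84
  Reflections 49 × 0.15 = 7.35
  Participation 60 × 0.12 = 7.2
  Midterm exam 46 × 0.16 = 7.36
  Term project 54 × 0.13 = 7.02
  Fieldwork 90 × 0.06 = 5.4
  Oral exam 78 × 0.09 = 7.02
Sum = 69.19
69.19 is ≥ 67 and < 83 → Merit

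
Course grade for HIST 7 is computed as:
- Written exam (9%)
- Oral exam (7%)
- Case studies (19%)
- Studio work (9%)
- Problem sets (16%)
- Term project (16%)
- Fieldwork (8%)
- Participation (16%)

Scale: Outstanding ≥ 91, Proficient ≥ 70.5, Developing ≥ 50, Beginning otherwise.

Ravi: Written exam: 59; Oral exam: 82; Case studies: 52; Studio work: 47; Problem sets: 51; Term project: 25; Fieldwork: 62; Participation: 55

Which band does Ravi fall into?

Weighted total:
  Written exam 59 × 0.09 = 5.31
  Oral exam 82 × 0.07 = 5.74
  Case studies 52 × 0.19 = 9.88
  Studio work 47 × 0.09 = 4.23
  Problem sets 51 × 0.16 = 8.16
  Term project 25 × 0.16 = 4
  Fieldwork 62 × 0.08 = 4.96
  Participation 55 × 0.16 = 8.8
Sum = 51.08
51.08 is ≥ 50 and < 70.5 → Developing

Developing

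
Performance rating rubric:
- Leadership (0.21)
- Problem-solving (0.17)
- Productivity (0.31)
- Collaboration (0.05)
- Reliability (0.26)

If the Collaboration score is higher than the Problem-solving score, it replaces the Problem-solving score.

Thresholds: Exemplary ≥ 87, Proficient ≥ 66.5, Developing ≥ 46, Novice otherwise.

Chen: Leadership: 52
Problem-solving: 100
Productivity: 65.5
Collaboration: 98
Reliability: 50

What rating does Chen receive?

Developing

Collaboration (98) ≤ Problem-solving (100), so Problem-solving stays at 100.
Weighted total:
  Leadership 52 × 0.21 = 10.92
  Problem-solving 100 × 0.17 = 17
  Productivity 65.5 × 0.31 = 20.305
  Collaboration 98 × 0.05 = 4.9
  Reliability 50 × 0.26 = 13
Sum = 66.125
66.125 is ≥ 46 and < 66.5 → Developing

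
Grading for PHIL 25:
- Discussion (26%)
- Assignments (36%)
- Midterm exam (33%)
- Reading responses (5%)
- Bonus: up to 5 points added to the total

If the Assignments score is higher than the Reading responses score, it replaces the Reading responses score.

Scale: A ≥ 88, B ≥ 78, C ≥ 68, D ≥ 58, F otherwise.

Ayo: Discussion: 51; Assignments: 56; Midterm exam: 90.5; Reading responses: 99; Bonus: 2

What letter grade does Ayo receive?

Assignments (56) ≤ Reading responses (99), so Reading responses stays at 99.
Weighted total:
  Discussion 51 × 0.26 = 13.26
  Assignments 56 × 0.36 = 20.16
  Midterm exam 90.5 × 0.33 = 29.865
  Reading responses 99 × 0.05 = 4.95
Sum = 68.235
Bonus: 68.235 + 2 = 70.235
70.235 is ≥ 68 and < 78 → C

C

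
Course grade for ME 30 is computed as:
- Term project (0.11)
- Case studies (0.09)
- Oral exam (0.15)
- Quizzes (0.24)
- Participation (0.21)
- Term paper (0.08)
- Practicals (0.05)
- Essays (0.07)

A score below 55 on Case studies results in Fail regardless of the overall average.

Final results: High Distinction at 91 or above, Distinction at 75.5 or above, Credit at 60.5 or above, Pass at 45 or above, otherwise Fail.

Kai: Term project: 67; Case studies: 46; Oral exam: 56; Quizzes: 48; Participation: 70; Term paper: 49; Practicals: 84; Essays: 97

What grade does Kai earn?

Fail

Case studies score 46 < 55: minimum not met.
Weighted total:
  Term project 67 × 0.11 = 7.37
  Case studies 46 × 0.09 = 4.14
  Oral exam 56 × 0.15 = 8.4
  Quizzes 48 × 0.24 = 11.52
  Participation 70 × 0.21 = 14.7
  Term paper 49 × 0.08 = 3.92
  Practicals 84 × 0.05 = 4.2
  Essays 97 × 0.07 = 6.79
Sum = 61.04
Because the Case studies minimum was not met, the result is Fail.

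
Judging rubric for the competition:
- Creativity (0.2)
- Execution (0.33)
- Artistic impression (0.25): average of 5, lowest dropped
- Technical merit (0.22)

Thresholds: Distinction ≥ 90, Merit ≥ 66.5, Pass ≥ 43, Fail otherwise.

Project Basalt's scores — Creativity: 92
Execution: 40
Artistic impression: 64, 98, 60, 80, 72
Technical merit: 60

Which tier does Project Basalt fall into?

Artistic impression: drop 60 → average of remaining 4 = 314/4 = 78.5
Weighted total:
  Creativity 92 × 0.2 = 18.4
  Execution 40 × 0.33 = 13.2
  Artistic impression 78.5 × 0.25 = 19.625
  Technical merit 60 × 0.22 = 13.2
Sum = 64.425
64.425 is ≥ 43 and < 66.5 → Pass

Pass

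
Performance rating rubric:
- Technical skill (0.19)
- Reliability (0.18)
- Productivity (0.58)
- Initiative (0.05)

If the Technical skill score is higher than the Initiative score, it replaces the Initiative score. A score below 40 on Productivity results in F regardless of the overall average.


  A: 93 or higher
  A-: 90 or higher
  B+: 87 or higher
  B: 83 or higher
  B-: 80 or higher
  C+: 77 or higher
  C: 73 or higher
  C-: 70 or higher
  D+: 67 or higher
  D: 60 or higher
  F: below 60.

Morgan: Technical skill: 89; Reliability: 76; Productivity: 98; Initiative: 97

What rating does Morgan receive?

Technical skill (89) ≤ Initiative (97), so Initiative stays at 97.
Productivity score 98 ≥ 40: minimum met.
Weighted total:
  Technical skill 89 × 0.19 = 16.91
  Reliability 76 × 0.18 = 13.68
  Productivity 98 × 0.58 = 56.84
  Initiative 97 × 0.05 = 4.85
Sum = 92.28
92.28 is ≥ 90 and < 93 → A-

A-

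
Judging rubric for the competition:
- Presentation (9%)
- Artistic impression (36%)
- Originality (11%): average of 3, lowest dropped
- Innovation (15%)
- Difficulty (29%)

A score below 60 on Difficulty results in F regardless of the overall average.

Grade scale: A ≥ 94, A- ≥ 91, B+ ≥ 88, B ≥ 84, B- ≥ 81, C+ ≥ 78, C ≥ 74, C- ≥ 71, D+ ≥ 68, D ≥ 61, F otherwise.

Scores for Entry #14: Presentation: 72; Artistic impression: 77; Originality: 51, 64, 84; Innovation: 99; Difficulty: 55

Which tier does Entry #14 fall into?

F

Originality: drop 51 → average of remaining 2 = 148/2 = 74
Difficulty score 55 < 60: minimum not met.
Weighted total:
  Presentation 72 × 0.09 = 6.48
  Artistic impression 77 × 0.36 = 27.72
  Originality 74 × 0.11 = 8.14
  Innovation 99 × 0.15 = 14.85
  Difficulty 55 × 0.29 = 15.95
Sum = 73.14
Because the Difficulty minimum was not met, the result is F.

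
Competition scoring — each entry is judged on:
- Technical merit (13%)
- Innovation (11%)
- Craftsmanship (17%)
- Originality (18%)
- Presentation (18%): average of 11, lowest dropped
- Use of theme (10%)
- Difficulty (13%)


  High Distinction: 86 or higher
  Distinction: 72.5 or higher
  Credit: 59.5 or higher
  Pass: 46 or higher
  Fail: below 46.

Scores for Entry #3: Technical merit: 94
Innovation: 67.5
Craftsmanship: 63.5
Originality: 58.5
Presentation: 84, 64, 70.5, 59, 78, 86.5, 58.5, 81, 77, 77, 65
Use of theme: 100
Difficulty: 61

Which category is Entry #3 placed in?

Presentation: drop 58.5 → average of remaining 10 = 742/10 = 74.2
Weighted total:
  Technical merit 94 × 0.13 = 12.22
  Innovation 67.5 × 0.11 = 7.425
  Craftsmanship 63.5 × 0.17 = 10.795
  Originality 58.5 × 0.18 = 10.53
  Presentation 74.2 × 0.18 = 13.356
  Use of theme 100 × 0.1 = 10
  Difficulty 61 × 0.13 = 7.93
Sum = 72.256
72.256 is ≥ 59.5 and < 72.5 → Credit

Credit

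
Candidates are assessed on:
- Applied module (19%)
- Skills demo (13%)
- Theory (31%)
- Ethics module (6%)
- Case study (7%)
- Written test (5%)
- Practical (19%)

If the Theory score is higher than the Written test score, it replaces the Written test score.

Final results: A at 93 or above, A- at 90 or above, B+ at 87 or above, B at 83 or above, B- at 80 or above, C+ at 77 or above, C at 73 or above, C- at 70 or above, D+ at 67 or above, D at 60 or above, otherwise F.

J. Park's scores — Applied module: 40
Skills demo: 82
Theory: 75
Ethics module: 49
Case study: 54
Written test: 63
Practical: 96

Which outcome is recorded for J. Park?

Theory (75) > Written test (63), so Written test counts as 75.
Weighted total:
  Applied module 40 × 0.19 = 7.6
  Skills demo 82 × 0.13 = 10.66
  Theory 75 × 0.31 = 23.25
  Ethics module 49 × 0.06 = 2.94
  Case study 54 × 0.07 = 3.78
  Written test 75 × 0.05 = 3.75
  Practical 96 × 0.19 = 18.24
Sum = 70.22
70.22 is ≥ 70 and < 73 → C-

C-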